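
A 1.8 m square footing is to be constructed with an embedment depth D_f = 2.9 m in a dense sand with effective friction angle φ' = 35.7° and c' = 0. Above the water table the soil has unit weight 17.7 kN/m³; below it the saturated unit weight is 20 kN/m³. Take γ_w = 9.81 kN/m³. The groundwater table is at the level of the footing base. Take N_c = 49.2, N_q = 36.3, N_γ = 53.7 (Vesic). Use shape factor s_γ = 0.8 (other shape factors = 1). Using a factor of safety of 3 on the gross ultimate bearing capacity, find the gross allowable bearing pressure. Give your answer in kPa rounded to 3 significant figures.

Overburden at base level: q = 17.7 × 2.9 = 51.33 kPa.
Below the base the soil is submerged, so the ½γBN_γ term uses γ' = 20 − 9.81 = 10.19 kN/m³.
Surcharge term q·N_q = 51.33 × 36.3 = 1863.3 kPa; self-weight term 0.5·γ·B·N_γ·s_γ = 0.5 × 10.19 × 1.8 × 53.7 × 0.8 = 393.99 kPa.
q_ult = 1863.3 + 393.99 = 2257.3 kPa.
q_all = 2257.3 / 3 = 752.42 kPa.

q_all ≈ 752 kPa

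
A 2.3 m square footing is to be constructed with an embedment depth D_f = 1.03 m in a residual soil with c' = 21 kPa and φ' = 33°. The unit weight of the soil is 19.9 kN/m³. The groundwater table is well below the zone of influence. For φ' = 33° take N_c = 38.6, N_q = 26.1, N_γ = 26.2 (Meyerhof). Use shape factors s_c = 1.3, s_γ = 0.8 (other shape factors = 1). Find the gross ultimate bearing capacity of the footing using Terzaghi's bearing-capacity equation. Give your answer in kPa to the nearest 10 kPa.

Effective surcharge at the founding depth q = γ·D_f = 19.9 × 1.03 = 20.497 kPa.
q_ult = c·N_c·s_c + q·N_q + 0.5·γ·B·N_γ·s_γ
     = 21 × 38.6 × 1.3 + 20.497 × 26.1 + 0.5 × 19.9 × 2.3 × 26.2 × 0.8
     = 1053.8 + 534.97 + 479.67 = 2068.4 kPa.

q_ult ≈ 2070 kPa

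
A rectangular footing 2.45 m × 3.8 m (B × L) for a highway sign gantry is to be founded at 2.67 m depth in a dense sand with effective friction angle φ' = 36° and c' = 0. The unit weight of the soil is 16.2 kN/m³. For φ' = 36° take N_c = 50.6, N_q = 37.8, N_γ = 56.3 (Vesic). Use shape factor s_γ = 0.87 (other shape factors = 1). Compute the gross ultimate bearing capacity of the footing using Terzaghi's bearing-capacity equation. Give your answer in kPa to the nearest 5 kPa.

Effective surcharge at the founding depth q = γ·D_f = 16.2 × 2.67 = 43.254 kPa.
q_ult = q·N_q + 0.5·γ·B·N_γ·s_γ
     = 43.254 × 37.8 + 0.5 × 16.2 × 2.45 × 56.3 × 0.87
     = 1635 + 972.03 = 2607 kPa.

q_ult ≈ 2605 kPa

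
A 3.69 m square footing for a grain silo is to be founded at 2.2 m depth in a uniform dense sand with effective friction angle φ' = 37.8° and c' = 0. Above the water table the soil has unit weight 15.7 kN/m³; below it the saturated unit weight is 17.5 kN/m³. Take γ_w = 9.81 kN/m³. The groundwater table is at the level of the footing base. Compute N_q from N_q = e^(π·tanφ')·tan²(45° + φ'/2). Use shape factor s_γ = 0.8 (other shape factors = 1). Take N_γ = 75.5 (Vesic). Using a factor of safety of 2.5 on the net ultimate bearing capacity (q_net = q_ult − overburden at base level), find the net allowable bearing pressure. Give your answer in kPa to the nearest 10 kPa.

q_all(net) ≈ 990 kPa

N_q = e^(π·tan37.8°)·tan²(63.9°) = 47.66.
q = γ·D_f = 15.7 × 2.2 = 34.54 kPa.
For the ½γBN_γ term take γ' = 17.5 − 9.81 = 7.69 kN/m³ (soil below base is submerged).
q·N_q = 34.54 × 47.655 = 1646 kPa
0.5·γ·B·N_γ·s_γ = 0.5 × 7.69 × 3.69 × 75.5 × 0.8 = 856.96 kPa
q_ult = 1646 + 856.96 = 2503 kPa.
q_net = 2503 − 34.54 = 2468.4 kPa.
q_all(net) = 2468.4 / 2.5 = 987.38 kPa.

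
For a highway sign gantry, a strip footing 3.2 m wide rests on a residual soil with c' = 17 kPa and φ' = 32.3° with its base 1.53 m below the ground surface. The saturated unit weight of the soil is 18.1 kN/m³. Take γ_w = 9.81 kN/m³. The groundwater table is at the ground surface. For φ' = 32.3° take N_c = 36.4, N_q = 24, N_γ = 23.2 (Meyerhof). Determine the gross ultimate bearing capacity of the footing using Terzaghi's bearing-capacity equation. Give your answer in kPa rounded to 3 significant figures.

q_ult ≈ 1230 kPa

γ' = 18.1 − 9.81 = 8.29 kN/m³ (submerged throughout). q = 8.29 × 1.53 = 12.684 kPa; the same γ' applies in the ½γBN_γ term.
c·N_c = 17 × 36.4 = 618.8 kPa
q·N_q = 12.684 × 24 = 304.41 kPa
0.5·γ·B·N_γ = 0.5 × 8.29 × 3.2 × 23.2 = 307.72 kPa
q_ult = 618.8 + 304.41 + 307.72 = 1230.9 kPa.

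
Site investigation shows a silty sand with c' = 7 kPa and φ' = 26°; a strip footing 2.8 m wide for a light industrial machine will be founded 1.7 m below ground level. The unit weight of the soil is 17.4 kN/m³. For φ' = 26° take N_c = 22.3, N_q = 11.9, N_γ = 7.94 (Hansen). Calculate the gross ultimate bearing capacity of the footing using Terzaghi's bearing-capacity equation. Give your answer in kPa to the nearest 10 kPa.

Overburden at base level: q = 17.4 × 1.7 = 29.58 kPa.
Cohesion term c·N_c = 7 × 22.3 = 156.1 kPa; surcharge term q·N_q = 29.58 × 11.9 = 352 kPa; self-weight term 0.5·γ·B·N_γ = 0.5 × 17.4 × 2.8 × 7.94 = 193.42 kPa.
q_ult = 156.1 + 352 + 193.42 = 701.52 kPa.

q_ult ≈ 700 kPa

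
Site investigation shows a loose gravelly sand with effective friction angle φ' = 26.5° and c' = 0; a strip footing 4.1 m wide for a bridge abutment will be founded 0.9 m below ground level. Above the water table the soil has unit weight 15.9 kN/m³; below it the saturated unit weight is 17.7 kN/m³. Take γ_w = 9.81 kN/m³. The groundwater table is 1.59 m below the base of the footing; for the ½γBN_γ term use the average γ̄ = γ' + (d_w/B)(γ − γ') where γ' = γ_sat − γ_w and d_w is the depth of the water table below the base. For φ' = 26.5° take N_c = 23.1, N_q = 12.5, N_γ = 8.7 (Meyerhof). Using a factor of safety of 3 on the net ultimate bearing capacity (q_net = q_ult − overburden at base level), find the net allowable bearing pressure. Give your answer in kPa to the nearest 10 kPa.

Effective surcharge at the founding depth q = γ·D_f = 15.9 × 0.9 = 14.31 kPa.
With d_w = 1.59 m < B, γ̄ = 7.89 + (1.59/4.1) × (15.9 − 7.89) = 10.996 kN/m³.
q_ult = q·N_q + 0.5·γ·B·N_γ
     = 14.31 × 12.5 + 0.5 × 10.996 × 4.1 × 8.7
     = 178.88 + 196.12 = 374.99 kPa.
q_net = 374.99 − 14.31 = 360.68 kPa.
q_all(net) = 360.68 / 3 = 120.23 kPa.

q_all(net) ≈ 120 kPa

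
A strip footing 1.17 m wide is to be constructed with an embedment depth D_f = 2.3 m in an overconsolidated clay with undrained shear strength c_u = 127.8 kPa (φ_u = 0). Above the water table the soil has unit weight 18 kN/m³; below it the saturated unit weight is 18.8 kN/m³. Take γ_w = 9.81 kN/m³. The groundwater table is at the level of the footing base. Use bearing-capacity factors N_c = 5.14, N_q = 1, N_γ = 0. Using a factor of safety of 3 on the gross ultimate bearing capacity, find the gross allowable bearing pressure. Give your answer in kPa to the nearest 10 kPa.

Overburden at base level: q = 18 × 2.3 = 41.4 kPa.
Cohesion term c·N_c = 127.8 × 5.14 = 656.89 kPa; surcharge term q·N_q = 41.4 × 1 = 41.4 kPa.
q_ult = 656.89 + 41.4 = 698.29 kPa.
q_all = 698.29 / 3 = 232.76 kPa.

q_all ≈ 230 kPa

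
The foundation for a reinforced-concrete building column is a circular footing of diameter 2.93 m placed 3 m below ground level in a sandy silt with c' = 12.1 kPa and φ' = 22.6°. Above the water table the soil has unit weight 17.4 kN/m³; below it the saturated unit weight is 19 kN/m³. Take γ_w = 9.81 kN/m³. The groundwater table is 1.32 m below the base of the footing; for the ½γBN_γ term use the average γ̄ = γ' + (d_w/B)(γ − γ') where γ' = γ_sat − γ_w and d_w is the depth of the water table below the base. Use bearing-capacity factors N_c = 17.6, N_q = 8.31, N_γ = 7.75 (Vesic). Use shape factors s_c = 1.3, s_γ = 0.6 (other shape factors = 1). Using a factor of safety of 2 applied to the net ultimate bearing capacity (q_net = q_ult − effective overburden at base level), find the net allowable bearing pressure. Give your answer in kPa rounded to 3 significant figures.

q_all(net) ≈ 373 kPa

Effective surcharge at the founding depth q = γ·D_f = 17.4 × 3 = 52.2 kPa.
With d_w = 1.32 m < B, γ̄ = 9.19 + (1.32/2.93) × (17.4 − 9.19) = 12.889 kN/m³.
q_ult = c·N_c·s_c + q·N_q + 0.5·γ·B·N_γ·s_γ
     = 12.1 × 17.6 × 1.3 + 52.2 × 8.31 + 0.5 × 12.889 × 2.93 × 7.75 × 0.6
     = 276.85 + 433.78 + 87.801 = 798.43 kPa.
Net ultimate: q_net = 798.43 − 52.2 = 746.23 kPa.
q_all(net) = 746.23 / 2 = 373.12 kPa.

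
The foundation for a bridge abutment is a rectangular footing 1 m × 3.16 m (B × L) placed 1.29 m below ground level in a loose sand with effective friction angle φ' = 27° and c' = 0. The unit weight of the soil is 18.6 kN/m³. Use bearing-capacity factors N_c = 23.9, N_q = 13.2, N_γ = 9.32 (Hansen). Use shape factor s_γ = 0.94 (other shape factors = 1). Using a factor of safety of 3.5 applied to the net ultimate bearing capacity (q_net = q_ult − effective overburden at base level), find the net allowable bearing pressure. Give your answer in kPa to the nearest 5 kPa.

q_all(net) ≈ 105 kPa

Effective surcharge at the founding depth q = γ·D_f = 18.6 × 1.29 = 23.994 kPa.
q_ult = q·N_q + 0.5·γ·B·N_γ·s_γ
     = 23.994 × 13.2 + 0.5 × 18.6 × 1 × 9.32 × 0.94
     = 316.72 + 81.475 = 398.2 kPa.
Net ultimate: q_net = 398.2 − 23.994 = 374.2 kPa.
q_all(net) = 374.2 / 3.5 = 106.91 kPa.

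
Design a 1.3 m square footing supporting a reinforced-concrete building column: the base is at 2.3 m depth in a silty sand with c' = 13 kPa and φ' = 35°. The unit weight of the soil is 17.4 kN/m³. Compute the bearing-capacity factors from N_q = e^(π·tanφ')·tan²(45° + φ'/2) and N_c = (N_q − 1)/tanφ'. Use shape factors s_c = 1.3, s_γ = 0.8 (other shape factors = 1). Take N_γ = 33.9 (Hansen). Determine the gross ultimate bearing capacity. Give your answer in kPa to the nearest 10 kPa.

tan35° = 0.7002, so N_q = e^(π×0.7002)·tan²(62.5°) = 9.023 × 3.69 = 33.3.
N_c = (33.3 − 1)/tan35° = 46.12.
Overburden at base level: q = 17.4 × 2.3 = 40.02 kPa.
Cohesion term c·N_c·s_c = 13 × 46.124 × 1.3 = 779.49 kPa; surcharge term q·N_q = 40.02 × 33.296 = 1332.5 kPa; self-weight term 0.5·γ·B·N_γ·s_γ = 0.5 × 17.4 × 1.3 × 33.9 × 0.8 = 306.73 kPa.
q_ult = 779.49 + 1332.5 + 306.73 = 2418.7 kPa.

q_ult ≈ 2420 kPa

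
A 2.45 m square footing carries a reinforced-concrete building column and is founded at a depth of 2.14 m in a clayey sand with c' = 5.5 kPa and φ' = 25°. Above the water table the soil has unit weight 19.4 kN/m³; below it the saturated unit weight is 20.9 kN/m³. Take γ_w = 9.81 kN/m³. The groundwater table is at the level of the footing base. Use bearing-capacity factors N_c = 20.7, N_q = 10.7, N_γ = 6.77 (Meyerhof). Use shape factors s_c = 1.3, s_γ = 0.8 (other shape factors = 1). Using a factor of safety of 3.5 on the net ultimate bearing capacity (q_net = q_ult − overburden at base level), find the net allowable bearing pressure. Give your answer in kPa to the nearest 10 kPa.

Effective surcharge at the founding depth q = γ·D_f = 19.4 × 2.14 = 41.516 kPa.
The water table coincides with the base, so in the self-weight term γ → γ' = 11.09 kN/m³.
q_ult = c·N_c·s_c + q·N_q + 0.5·γ·B·N_γ·s_γ
     = 5.5 × 20.7 × 1.3 + 41.516 × 10.7 + 0.5 × 11.09 × 2.45 × 6.77 × 0.8
     = 148 + 444.22 + 73.578 = 665.8 kPa.
q_net = 665.8 − 41.516 = 624.29 kPa.
q_all(net) = 624.29 / 3.5 = 178.37 kPa.

q_all(net) ≈ 180 kPa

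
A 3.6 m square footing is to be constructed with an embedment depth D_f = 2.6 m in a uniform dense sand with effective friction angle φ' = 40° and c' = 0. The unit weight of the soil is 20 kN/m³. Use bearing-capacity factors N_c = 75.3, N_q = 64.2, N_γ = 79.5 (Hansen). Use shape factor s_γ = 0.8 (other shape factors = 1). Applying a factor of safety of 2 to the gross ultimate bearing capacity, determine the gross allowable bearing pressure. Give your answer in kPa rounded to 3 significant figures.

Effective surcharge at the founding depth q = γ·D_f = 20 × 2.6 = 52 kPa.
q_ult = q·N_q + 0.5·γ·B·N_γ·s_γ
     = 52 × 64.2 + 0.5 × 20 × 3.6 × 79.5 × 0.8
     = 3338.4 + 2289.6 = 5628 kPa.
q_all = q_ult / FS = 5628 / 2 = 2814 kPa.

q_all ≈ 2810 kPa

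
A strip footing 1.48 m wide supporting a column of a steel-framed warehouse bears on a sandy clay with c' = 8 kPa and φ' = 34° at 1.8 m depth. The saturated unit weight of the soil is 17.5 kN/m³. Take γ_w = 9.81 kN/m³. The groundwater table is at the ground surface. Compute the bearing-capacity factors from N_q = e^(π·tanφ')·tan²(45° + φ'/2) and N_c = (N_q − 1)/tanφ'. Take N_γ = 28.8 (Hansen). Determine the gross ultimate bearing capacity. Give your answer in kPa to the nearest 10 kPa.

tan34° = 0.6745, so N_q = e^(π×0.6745)·tan²(62°) = 8.323 × 3.537 = 29.44.
N_c = (29.44 − 1)/tan34° = 42.16.
γ' = 17.5 − 9.81 = 7.69 kN/m³ (submerged throughout). q = 7.69 × 1.8 = 13.842 kPa; the same γ' applies in the ½γBN_γ term.
c·N_c = 8 × 42.164 = 337.31 kPa
q·N_q = 13.842 × 29.44 = 407.51 kPa
0.5·γ·B·N_γ = 0.5 × 7.69 × 1.48 × 28.8 = 163.89 kPa
q_ult = 337.31 + 407.51 + 163.89 = 908.7 kPa.

q_ult ≈ 910 kPa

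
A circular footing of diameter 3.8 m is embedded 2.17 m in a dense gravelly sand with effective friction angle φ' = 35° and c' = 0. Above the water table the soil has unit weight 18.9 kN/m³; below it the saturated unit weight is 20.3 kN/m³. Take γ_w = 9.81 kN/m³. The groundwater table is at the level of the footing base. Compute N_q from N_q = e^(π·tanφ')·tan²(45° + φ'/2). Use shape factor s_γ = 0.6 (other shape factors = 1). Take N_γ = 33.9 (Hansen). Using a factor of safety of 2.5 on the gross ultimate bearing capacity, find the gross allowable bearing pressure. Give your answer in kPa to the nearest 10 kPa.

N_q = e^(π·tan35°)·tan²(62.5°) = 33.3.
q = γ·D_f = 18.9 × 2.17 = 41.013 kPa.
For the ½γBN_γ term take γ' = 20.3 − 9.81 = 10.49 kN/m³ (soil below base is submerged).
q·N_q = 41.013 × 33.296 = 1365.6 kPa
0.5·γ·B·N_γ·s_γ = 0.5 × 10.49 × 3.8 × 33.9 × 0.6 = 405.4 kPa
q_ult = 1365.6 + 405.4 = 1771 kPa.
q_all = 1771 / 2.5 = 708.39 kPa.

q_all ≈ 710 kPa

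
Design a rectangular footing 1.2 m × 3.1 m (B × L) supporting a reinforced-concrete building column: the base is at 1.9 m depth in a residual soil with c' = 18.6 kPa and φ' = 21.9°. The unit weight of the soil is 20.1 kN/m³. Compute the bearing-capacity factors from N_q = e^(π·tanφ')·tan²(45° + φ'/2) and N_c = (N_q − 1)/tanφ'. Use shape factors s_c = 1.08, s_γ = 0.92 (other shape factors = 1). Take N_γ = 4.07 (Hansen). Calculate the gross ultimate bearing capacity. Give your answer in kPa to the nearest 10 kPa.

q_ult ≈ 680 kPa

tan21.9° = 0.402, so N_q = e^(π×0.402)·tan²(55.95°) = 3.536 × 2.19 = 7.74.
N_c = (7.74 − 1)/tan21.9° = 16.77.
Effective surcharge at the founding depth q = γ·D_f = 20.1 × 1.9 = 38.19 kPa.
q_ult = c·N_c·s_c + q·N_q + 0.5·γ·B·N_γ·s_γ
     = 18.6 × 16.772 × 1.08 + 38.19 × 7.7422 + 0.5 × 20.1 × 1.2 × 4.07 × 0.92
     = 336.91 + 295.68 + 45.157 = 677.75 kPa.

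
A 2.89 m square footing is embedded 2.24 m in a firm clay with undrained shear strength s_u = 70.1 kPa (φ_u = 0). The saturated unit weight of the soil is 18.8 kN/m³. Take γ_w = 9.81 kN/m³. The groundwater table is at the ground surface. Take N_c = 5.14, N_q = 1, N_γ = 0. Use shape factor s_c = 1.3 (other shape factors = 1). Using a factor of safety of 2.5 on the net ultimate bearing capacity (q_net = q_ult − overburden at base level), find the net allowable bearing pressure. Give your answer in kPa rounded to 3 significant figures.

With the water table at the surface the whole profile is submerged: γ' = 18.8 − 9.81 = 8.99 kN/m³, so q = γ'·D_f = 20.138 kPa.
q_ult = c·N_c·s_c + q·N_q
     = 70.1 × 5.14 × 1.3 + 20.138 × 1
     = 468.41 + 20.138 = 488.55 kPa.
q_net = 488.55 − 20.138 = 468.41 kPa.
q_all(net) = 468.41 / 2.5 = 187.36 kPa.

q_all(net) ≈ 187 kPa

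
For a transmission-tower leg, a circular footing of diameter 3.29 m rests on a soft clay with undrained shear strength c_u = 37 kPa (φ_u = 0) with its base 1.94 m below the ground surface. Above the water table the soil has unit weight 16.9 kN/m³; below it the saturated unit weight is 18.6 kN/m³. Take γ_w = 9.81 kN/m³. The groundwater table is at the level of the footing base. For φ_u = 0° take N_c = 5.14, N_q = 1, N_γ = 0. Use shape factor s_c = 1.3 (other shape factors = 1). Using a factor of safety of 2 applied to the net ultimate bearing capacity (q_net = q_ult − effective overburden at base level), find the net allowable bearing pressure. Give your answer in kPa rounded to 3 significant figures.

q = γ·D_f = 16.9 × 1.94 = 32.786 kPa.
c·N_c·s_c = 37 × 5.14 × 1.3 = 247.23 kPa
q·N_q = 32.786 × 1 = 32.786 kPa
q_ult = 247.23 + 32.786 = 280.02 kPa.
Net ultimate: q_net = 280.02 − 32.786 = 247.23 kPa.
q_all(net) = 247.23 / 2 = 123.62 kPa.

q_all(net) ≈ 124 kPa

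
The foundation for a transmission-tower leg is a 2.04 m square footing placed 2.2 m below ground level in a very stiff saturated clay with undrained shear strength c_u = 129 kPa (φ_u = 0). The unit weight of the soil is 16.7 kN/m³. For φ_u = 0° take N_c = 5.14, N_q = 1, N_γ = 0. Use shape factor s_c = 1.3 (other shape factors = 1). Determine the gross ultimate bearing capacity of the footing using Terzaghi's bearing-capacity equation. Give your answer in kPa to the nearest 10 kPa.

q_ult ≈ 900 kPa

Effective surcharge at the founding depth q = γ·D_f = 16.7 × 2.2 = 36.74 kPa.
q_ult = c·N_c·s_c + q·N_q
     = 129 × 5.14 × 1.3 + 36.74 × 1
     = 861.98 + 36.74 = 898.72 kPa.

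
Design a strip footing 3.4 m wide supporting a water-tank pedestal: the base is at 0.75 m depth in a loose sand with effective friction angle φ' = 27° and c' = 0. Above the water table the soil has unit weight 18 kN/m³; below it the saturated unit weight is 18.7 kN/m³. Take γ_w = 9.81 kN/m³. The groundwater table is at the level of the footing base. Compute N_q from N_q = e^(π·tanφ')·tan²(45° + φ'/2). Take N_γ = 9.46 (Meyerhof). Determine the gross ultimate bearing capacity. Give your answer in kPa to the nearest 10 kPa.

q_ult ≈ 320 kPa

tan27° = 0.5095, so N_q = e^(π×0.5095)·tan²(58.5°) = 4.957 × 2.663 = 13.2.
q = γ·D_f = 18 × 0.75 = 13.5 kPa.
For the ½γBN_γ term take γ' = 18.7 − 9.81 = 8.89 kN/m³ (soil below base is submerged).
q·N_q = 13.5 × 13.199 = 178.19 kPa
0.5·γ·B·N_γ = 0.5 × 8.89 × 3.4 × 9.46 = 142.97 kPa
q_ult = 178.19 + 142.97 = 321.16 kPa.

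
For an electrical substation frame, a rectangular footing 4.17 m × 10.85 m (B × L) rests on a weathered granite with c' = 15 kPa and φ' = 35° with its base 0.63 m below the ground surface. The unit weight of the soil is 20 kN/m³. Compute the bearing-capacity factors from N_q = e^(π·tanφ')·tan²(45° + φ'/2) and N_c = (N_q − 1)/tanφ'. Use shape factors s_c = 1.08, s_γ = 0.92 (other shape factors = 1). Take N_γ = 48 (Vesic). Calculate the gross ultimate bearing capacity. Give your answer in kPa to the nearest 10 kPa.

q_ult ≈ 3010 kPa

tan35° = 0.7002, so N_q = e^(π×0.7002)·tan²(62.5°) = 9.023 × 3.69 = 33.3.
N_c = (33.3 − 1)/tan35° = 46.12.
Overburden at base level: q = 20 × 0.63 = 12.6 kPa.
Cohesion term c·N_c·s_c = 15 × 46.124 × 1.08 = 747.2 kPa; surcharge term q·N_q = 12.6 × 33.296 = 419.53 kPa; self-weight term 0.5·γ·B·N_γ·s_γ = 0.5 × 20 × 4.17 × 48 × 0.92 = 1841.5 kPa.
q_ult = 747.2 + 419.53 + 1841.5 = 3008.2 kPa.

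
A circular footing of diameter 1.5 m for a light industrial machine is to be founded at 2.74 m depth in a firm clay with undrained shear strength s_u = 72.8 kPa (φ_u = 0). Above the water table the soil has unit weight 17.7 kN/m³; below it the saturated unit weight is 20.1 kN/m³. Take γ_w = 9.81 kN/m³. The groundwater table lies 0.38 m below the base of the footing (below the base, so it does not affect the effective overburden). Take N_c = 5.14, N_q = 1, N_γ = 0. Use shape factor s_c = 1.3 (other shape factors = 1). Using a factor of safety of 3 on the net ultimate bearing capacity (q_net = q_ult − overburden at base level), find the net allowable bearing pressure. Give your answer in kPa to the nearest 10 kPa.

Overburden at base level: q = 17.7 × 2.74 = 48.498 kPa.
Cohesion term c·N_c·s_c = 72.8 × 5.14 × 1.3 = 486.45 kPa; surcharge term q·N_q = 48.498 × 1 = 48.498 kPa.
q_ult = 486.45 + 48.498 = 534.95 kPa.
q_net = 534.95 − 48.498 = 486.45 kPa.
q_all(net) = 486.45 / 3 = 162.15 kPa.

q_all(net) ≈ 160 kPa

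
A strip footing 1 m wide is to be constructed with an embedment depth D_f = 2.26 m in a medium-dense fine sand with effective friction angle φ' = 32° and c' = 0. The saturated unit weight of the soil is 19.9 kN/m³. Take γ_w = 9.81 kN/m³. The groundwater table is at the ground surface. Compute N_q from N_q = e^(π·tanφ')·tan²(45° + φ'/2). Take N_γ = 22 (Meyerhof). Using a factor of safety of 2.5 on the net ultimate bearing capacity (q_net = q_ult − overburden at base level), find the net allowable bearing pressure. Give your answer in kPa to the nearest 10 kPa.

q_all(net) ≈ 250 kPa

N_q = e^(π·tan32°)·tan²(61°) = 23.18.
γ' = 19.9 − 9.81 = 10.09 kN/m³ (submerged throughout). q = 10.09 × 2.26 = 22.803 kPa; the same γ' applies in the ½γBN_γ term.
q·N_q = 22.803 × 23.177 = 528.51 kPa
0.5·γ·B·N_γ = 0.5 × 10.09 × 1 × 22 = 110.99 kPa
q_ult = 528.51 + 110.99 = 639.5 kPa.
q_net = 639.5 − 22.803 = 616.7 kPa.
q_all(net) = 616.7 / 2.5 = 246.68 kPa.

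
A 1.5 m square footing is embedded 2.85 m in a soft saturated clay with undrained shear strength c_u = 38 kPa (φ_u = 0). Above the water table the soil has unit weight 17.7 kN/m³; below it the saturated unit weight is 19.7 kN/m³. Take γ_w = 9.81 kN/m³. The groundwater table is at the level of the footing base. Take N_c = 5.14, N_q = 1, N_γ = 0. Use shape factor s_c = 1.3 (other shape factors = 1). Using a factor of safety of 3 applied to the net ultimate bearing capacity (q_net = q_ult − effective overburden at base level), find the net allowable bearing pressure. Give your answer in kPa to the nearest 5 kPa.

q = γ·D_f = 17.7 × 2.85 = 50.445 kPa.
c·N_c·s_c = 38 × 5.14 × 1.3 = 253.92 kPa
q·N_q = 50.445 × 1 = 50.445 kPa
q_ult = 253.92 + 50.445 = 304.36 kPa.
Net ultimate: q_net = 304.36 − 50.445 = 253.92 kPa.
q_all(net) = 253.92 / 3 = 84.639 kPa.

q_all(net) ≈ 85 kPa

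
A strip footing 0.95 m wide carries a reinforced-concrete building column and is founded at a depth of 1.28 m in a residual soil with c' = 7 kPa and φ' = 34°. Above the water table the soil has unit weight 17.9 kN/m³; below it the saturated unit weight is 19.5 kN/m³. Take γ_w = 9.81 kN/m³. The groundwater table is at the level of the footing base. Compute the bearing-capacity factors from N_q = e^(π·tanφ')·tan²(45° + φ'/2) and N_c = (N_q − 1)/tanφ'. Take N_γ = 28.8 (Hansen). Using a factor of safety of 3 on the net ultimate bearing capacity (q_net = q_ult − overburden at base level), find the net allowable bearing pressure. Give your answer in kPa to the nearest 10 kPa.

q_all(net) ≈ 360 kPa

N_q = e^(π·tan34°)·tan²(62°) = 29.44; N_c = (N_q − 1)/tanφ' = 42.16.
q = γ·D_f = 17.9 × 1.28 = 22.912 kPa.
For the ½γBN_γ term take γ' = 19.5 − 9.81 = 9.69 kN/m³ (soil below base is submerged).
c·N_c = 7 × 42.164 = 295.15 kPa
q·N_q = 22.912 × 29.44 = 674.52 kPa
0.5·γ·B·N_γ = 0.5 × 9.69 × 0.95 × 28.8 = 132.56 kPa
q_ult = 295.15 + 674.52 + 132.56 = 1102.2 kPa.
q_net = 1102.2 − 22.912 = 1079.3 kPa.
q_all(net) = 1079.3 / 3 = 359.77 kPa.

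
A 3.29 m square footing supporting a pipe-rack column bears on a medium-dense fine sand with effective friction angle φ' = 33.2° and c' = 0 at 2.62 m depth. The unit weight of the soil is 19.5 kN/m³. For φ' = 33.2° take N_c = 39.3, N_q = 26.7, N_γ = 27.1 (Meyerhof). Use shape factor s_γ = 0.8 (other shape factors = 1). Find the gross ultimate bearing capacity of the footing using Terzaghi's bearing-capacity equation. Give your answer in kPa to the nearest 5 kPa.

q_ult ≈ 2060 kPa

q = γ·D_f = 19.5 × 2.62 = 51.09 kPa.
q·N_q = 51.09 × 26.7 = 1364.1 kPa
0.5·γ·B·N_γ·s_γ = 0.5 × 19.5 × 3.29 × 27.1 × 0.8 = 695.44 kPa
q_ult = 1364.1 + 695.44 = 2059.5 kPa.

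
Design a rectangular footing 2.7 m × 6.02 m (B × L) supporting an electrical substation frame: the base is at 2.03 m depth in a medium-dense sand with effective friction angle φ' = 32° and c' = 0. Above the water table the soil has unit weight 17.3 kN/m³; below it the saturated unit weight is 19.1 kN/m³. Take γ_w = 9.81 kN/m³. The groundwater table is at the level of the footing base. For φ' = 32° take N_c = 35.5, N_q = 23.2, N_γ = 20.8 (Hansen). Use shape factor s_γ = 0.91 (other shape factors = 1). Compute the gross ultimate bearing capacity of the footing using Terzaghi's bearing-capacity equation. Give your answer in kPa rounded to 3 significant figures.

q_ult ≈ 1050 kPa

Overburden at base level: q = 17.3 × 2.03 = 35.119 kPa.
Below the base the soil is submerged, so the ½γBN_γ term uses γ' = 19.1 − 9.81 = 9.29 kN/m³.
Surcharge term q·N_q = 35.119 × 23.2 = 814.76 kPa; self-weight term 0.5·γ·B·N_γ·s_γ = 0.5 × 9.29 × 2.7 × 20.8 × 0.91 = 237.39 kPa.
q_ult = 814.76 + 237.39 = 1052.1 kPa.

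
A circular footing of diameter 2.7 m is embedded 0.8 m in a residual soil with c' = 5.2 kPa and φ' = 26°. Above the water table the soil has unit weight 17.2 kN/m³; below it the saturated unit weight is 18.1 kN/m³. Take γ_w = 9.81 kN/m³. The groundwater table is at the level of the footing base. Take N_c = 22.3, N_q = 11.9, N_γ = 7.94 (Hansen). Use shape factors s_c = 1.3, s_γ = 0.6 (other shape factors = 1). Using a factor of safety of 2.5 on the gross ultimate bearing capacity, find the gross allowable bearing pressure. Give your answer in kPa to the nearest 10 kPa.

q_all ≈ 150 kPa

q = γ·D_f = 17.2 × 0.8 = 13.76 kPa.
For the ½γBN_γ term take γ' = 18.1 − 9.81 = 8.29 kN/m³ (soil below base is submerged).
c·N_c·s_c = 5.2 × 22.3 × 1.3 = 150.75 kPa
q·N_q = 13.76 × 11.9 = 163.74 kPa
0.5·γ·B·N_γ·s_γ = 0.5 × 8.29 × 2.7 × 7.94 × 0.6 = 53.316 kPa
q_ult = 150.75 + 163.74 + 53.316 = 367.81 kPa.
q_all = 367.81 / 2.5 = 147.12 kPa.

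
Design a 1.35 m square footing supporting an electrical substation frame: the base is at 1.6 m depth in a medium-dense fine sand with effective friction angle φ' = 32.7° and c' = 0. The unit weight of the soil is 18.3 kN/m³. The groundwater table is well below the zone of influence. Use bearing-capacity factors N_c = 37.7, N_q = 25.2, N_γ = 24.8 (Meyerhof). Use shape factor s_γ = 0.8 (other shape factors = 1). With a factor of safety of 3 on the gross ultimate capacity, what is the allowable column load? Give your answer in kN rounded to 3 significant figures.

Overburden at base level: q = 18.3 × 1.6 = 29.28 kPa.
Surcharge term q·N_q = 29.28 × 25.2 = 737.86 kPa; self-weight term 0.5·γ·B·N_γ·s_γ = 0.5 × 18.3 × 1.35 × 24.8 × 0.8 = 245.07 kPa.
q_ult = 737.86 + 245.07 = 982.93 kPa.
Gross allowable pressure q_all = 982.93 / 3 = 327.64 kPa.
Footing area = 1.8225 m², so allowable column load = 327.64 × 1.8225 = 597.13 kN.

P_all ≈ 597 kN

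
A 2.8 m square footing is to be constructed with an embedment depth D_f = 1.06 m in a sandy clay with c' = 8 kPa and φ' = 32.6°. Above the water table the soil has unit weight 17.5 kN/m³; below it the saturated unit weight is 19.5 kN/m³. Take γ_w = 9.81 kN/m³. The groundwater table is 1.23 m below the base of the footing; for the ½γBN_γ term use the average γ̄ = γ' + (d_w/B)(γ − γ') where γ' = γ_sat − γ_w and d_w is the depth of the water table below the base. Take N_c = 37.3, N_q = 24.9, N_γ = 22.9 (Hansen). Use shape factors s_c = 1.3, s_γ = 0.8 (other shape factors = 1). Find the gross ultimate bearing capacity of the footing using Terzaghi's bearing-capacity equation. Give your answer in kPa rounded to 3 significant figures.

q_ult ≈ 1190 kPa

Effective surcharge at the founding depth q = γ·D_f = 17.5 × 1.06 = 18.55 kPa.
With d_w = 1.23 m < B, γ̄ = 9.69 + (1.23/2.8) × (17.5 − 9.69) = 13.121 kN/m³.
q_ult = c·N_c·s_c + q·N_q + 0.5·γ·B·N_γ·s_γ
     = 8 × 37.3 × 1.3 + 18.55 × 24.9 + 0.5 × 13.121 × 2.8 × 22.9 × 0.8
     = 387.92 + 461.89 + 336.52 = 1186.3 kPa.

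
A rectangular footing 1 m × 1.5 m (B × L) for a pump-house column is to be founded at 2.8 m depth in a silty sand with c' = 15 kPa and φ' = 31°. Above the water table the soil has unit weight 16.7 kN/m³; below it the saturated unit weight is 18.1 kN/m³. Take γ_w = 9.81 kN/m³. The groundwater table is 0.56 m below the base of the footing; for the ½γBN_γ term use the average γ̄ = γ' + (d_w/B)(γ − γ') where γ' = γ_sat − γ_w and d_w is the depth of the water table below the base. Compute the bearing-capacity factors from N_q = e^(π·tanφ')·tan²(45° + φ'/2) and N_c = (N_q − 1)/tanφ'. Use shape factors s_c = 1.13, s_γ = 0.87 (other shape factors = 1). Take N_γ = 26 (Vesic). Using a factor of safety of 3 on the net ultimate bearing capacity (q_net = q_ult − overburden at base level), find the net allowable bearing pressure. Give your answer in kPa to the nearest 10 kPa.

N_q = e^(π·tan31°)·tan²(60.5°) = 20.63; N_c = (N_q − 1)/tanφ' = 32.67.
Effective surcharge at the founding depth q = γ·D_f = 16.7 × 2.8 = 46.76 kPa.
With d_w = 0.56 m < B, γ̄ = 8.29 + (0.56/1) × (16.7 − 8.29) = 13 kN/m³.
q_ult = c·N_c·s_c + q·N_q + 0.5·γ·B·N_γ·s_γ
     = 15 × 32.671 × 1.13 + 46.76 × 20.631 + 0.5 × 13 × 1 × 26 × 0.87
     = 553.78 + 964.7 + 147.03 = 1665.5 kPa.
q_net = 1665.5 − 46.76 = 1618.7 kPa.
q_all(net) = 1618.7 / 3 = 539.58 kPa.

q_all(net) ≈ 540 kPa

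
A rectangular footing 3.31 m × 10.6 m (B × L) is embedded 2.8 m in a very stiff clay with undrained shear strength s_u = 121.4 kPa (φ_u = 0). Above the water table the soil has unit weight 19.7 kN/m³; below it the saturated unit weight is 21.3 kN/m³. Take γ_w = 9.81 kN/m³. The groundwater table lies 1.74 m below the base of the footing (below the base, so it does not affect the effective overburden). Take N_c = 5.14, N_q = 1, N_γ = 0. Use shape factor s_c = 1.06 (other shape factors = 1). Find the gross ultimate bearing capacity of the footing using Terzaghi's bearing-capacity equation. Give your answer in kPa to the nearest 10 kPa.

q_ult ≈ 720 kPa

Overburden at base level: q = 19.7 × 2.8 = 55.16 kPa.
Cohesion term c·N_c·s_c = 121.4 × 5.14 × 1.06 = 661.44 kPa; surcharge term q·N_q = 55.16 × 1 = 55.16 kPa.
q_ult = 661.44 + 55.16 = 716.6 kPa.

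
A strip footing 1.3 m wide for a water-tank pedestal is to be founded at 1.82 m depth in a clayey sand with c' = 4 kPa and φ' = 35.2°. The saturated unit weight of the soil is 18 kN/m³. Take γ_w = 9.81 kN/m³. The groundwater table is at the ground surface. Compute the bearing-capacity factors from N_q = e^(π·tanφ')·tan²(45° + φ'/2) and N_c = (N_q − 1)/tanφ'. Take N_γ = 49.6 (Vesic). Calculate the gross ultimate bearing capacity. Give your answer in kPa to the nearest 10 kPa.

q_ult ≈ 960 kPa

tan35.2° = 0.7054, so N_q = e^(π×0.7054)·tan²(62.6°) = 9.172 × 3.722 = 34.14.
N_c = (34.14 − 1)/tan35.2° = 46.97.
With the water table at the surface the whole profile is submerged: γ' = 18 − 9.81 = 8.19 kN/m³, so q = γ'·D_f = 14.906 kPa; the same γ' applies in the ½γBN_γ term.
q_ult = c·N_c + q·N_q + 0.5·γ·B·N_γ
     = 4 × 46.973 + 14.906 × 34.136 + 0.5 × 8.19 × 1.3 × 49.6
     = 187.89 + 508.83 + 264.05 = 960.77 kPa.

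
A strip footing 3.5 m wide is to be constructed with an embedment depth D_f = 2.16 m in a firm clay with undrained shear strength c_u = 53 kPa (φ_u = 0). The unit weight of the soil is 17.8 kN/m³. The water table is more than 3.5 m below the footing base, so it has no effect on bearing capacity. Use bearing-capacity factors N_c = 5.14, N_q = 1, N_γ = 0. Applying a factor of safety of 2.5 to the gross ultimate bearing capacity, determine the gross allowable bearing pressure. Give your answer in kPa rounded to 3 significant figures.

q = γ·D_f = 17.8 × 2.16 = 38.448 kPa.
c·N_c = 53 × 5.14 = 272.42 kPa
q·N_q = 38.448 × 1 = 38.448 kPa
q_ult = 272.42 + 38.448 = 310.87 kPa.
q_all = q_ult / FS = 310.87 / 2.5 = 124.35 kPa.

q_all ≈ 124 kPa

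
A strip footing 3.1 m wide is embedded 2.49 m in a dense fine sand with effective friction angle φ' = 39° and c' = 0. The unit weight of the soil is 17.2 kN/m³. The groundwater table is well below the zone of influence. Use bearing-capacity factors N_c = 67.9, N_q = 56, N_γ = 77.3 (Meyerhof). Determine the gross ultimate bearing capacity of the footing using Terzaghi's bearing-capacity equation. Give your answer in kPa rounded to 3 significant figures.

Effective surcharge at the founding depth q = γ·D_f = 17.2 × 2.49 = 42.828 kPa.
q_ult = q·N_q + 0.5·γ·B·N_γ
     = 42.828 × 56 + 0.5 × 17.2 × 3.1 × 77.3
     = 2398.4 + 2060.8 = 4459.2 kPa.

q_ult ≈ 4460 kPa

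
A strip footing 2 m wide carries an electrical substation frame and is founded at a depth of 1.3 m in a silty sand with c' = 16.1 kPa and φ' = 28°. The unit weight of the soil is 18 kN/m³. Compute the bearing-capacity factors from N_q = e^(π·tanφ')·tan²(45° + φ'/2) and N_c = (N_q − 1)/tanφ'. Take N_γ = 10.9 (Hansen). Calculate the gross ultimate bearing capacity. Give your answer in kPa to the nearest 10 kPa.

tan28° = 0.5317, so N_q = e^(π×0.5317)·tan²(59°) = 5.314 × 2.77 = 14.72.
N_c = (14.72 − 1)/tan28° = 25.8.
Overburden at base level: q = 18 × 1.3 = 23.4 kPa.
Cohesion term c·N_c = 16.1 × 25.803 = 415.43 kPa; surcharge term q·N_q = 23.4 × 14.72 = 344.45 kPa; self-weight term 0.5·γ·B·N_γ = 0.5 × 18 × 2 × 10.9 = 196.2 kPa.
q_ult = 415.43 + 344.45 + 196.2 = 956.08 kPa.

q_ult ≈ 960 kPa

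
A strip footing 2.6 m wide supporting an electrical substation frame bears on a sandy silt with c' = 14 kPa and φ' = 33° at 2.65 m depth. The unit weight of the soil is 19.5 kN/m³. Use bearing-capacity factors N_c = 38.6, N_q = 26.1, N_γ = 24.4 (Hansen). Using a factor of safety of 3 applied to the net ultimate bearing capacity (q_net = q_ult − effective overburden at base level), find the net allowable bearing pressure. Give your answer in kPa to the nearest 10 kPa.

q = γ·D_f = 19.5 × 2.65 = 51.675 kPa.
c·N_c = 14 × 38.6 = 540.4 kPa
q·N_q = 51.675 × 26.1 = 1348.7 kPa
0.5·γ·B·N_γ = 0.5 × 19.5 × 2.6 × 24.4 = 618.54 kPa
q_ult = 540.4 + 1348.7 + 618.54 = 2507.7 kPa.
Net ultimate: q_net = 2507.7 − 51.675 = 2456 kPa.
q_all(net) = 2456 / 3 = 818.66 kPa.

q_all(net) ≈ 820 kPa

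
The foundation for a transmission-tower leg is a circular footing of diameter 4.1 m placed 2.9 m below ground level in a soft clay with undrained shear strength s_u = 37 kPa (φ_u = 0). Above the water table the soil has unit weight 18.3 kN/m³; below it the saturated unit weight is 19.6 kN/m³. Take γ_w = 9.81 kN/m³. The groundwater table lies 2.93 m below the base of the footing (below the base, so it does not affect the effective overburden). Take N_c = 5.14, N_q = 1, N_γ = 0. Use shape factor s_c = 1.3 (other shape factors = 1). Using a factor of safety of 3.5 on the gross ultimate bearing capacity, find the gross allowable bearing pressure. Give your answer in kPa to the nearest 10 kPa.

q_all ≈ 90 kPa

Effective surcharge at the founding depth q = γ·D_f = 18.3 × 2.9 = 53.07 kPa.
q_ult = c·N_c·s_c + q·N_q
     = 37 × 5.14 × 1.3 + 53.07 × 1
     = 247.23 + 53.07 = 300.3 kPa.
q_all = 300.3 / 3.5 = 85.801 kPa.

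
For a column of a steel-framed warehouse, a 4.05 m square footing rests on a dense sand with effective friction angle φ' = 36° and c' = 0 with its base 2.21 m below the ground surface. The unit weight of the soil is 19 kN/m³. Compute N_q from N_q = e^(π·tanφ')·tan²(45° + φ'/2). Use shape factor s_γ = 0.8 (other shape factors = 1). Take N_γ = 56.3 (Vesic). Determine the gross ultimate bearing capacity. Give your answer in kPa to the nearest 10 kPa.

q_ult ≈ 3320 kPa

tan36° = 0.7265, so N_q = e^(π×0.7265)·tan²(63°) = 9.801 × 3.852 = 37.75.
Overburden at base level: q = 19 × 2.21 = 41.99 kPa.
Surcharge term q·N_q = 41.99 × 37.752 = 1585.2 kPa; self-weight term 0.5·γ·B·N_γ·s_γ = 0.5 × 19 × 4.05 × 56.3 × 0.8 = 1732.9 kPa.
q_ult = 1585.2 + 1732.9 = 3318.1 kPa.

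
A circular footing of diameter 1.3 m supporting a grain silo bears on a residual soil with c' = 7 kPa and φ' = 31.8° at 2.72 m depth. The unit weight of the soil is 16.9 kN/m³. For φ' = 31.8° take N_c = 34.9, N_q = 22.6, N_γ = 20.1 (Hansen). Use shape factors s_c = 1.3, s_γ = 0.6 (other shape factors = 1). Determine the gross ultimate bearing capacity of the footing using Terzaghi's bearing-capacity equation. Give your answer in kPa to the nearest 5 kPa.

q_ult ≈ 1490 kPa

q = γ·D_f = 16.9 × 2.72 = 45.968 kPa.
c·N_c·s_c = 7 × 34.9 × 1.3 = 317.59 kPa
q·N_q = 45.968 × 22.6 = 1038.9 kPa
0.5·γ·B·N_γ·s_γ = 0.5 × 16.9 × 1.3 × 20.1 × 0.6 = 132.48 kPa
q_ult = 317.59 + 1038.9 + 132.48 = 1488.9 kPa.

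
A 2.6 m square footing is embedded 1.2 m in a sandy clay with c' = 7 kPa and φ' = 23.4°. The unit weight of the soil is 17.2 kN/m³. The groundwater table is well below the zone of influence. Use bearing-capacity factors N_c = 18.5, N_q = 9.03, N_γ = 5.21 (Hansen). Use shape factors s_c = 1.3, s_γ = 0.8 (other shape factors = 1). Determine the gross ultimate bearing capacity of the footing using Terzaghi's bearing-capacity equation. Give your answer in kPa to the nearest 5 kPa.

Overburden at base level: q = 17.2 × 1.2 = 20.64 kPa.
Cohesion term c·N_c·s_c = 7 × 18.5 × 1.3 = 168.35 kPa; surcharge term q·N_q = 20.64 × 9.03 = 186.38 kPa; self-weight term 0.5·γ·B·N_γ·s_γ = 0.5 × 17.2 × 2.6 × 5.21 × 0.8 = 93.196 kPa.
q_ult = 168.35 + 186.38 + 93.196 = 447.93 kPa.

q_ult ≈ 450 kPa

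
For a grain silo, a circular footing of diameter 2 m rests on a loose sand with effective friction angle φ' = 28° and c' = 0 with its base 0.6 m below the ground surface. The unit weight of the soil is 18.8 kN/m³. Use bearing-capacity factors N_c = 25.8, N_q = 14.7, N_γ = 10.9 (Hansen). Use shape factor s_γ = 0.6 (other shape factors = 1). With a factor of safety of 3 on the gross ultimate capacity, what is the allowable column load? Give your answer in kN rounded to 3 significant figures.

Effective surcharge at the founding depth q = γ·D_f = 18.8 × 0.6 = 11.28 kPa.
q_ult = q·N_q + 0.5·γ·B·N_γ·s_γ
     = 11.28 × 14.7 + 0.5 × 18.8 × 2 × 10.9 × 0.6
     = 165.82 + 122.95 = 288.77 kPa.
Gross allowable pressure q_all = 288.77 / 3 = 96.256 kPa.
Footing area = 3.1416 m², so allowable column load = 96.256 × 3.1416 = 302.4 kN.

P_all ≈ 302 kN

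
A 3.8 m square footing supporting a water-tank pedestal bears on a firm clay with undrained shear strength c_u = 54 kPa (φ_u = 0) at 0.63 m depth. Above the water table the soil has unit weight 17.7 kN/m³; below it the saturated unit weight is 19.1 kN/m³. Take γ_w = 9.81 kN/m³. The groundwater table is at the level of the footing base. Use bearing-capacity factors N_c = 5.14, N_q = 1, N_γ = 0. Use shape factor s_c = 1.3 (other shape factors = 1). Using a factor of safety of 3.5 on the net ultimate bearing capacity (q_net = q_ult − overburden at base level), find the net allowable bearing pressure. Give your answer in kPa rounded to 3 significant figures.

q_all(net) ≈ 103 kPa

q = γ·D_f = 17.7 × 0.63 = 11.151 kPa.
c·N_c·s_c = 54 × 5.14 × 1.3 = 360.83 kPa
q·N_q = 11.151 × 1 = 11.151 kPa
q_ult = 360.83 + 11.151 = 371.98 kPa.
q_net = 371.98 − 11.151 = 360.83 kPa.
q_all(net) = 360.83 / 3.5 = 103.09 kPa.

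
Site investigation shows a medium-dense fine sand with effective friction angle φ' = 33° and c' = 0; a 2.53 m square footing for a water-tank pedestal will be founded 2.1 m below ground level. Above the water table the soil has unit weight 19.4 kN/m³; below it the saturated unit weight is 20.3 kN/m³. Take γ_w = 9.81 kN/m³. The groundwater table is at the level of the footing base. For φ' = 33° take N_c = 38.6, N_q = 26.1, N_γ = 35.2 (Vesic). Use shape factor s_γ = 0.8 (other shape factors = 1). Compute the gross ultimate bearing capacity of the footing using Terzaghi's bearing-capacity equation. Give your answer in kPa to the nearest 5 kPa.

q = γ·D_f = 19.4 × 2.1 = 40.74 kPa.
For the ½γBN_γ term take γ' = 20.3 − 9.81 = 10.49 kN/m³ (soil below base is submerged).
q·N_q = 40.74 × 26.1 = 1063.3 kPa
0.5·γ·B·N_γ·s_γ = 0.5 × 10.49 × 2.53 × 35.2 × 0.8 = 373.68 kPa
q_ult = 1063.3 + 373.68 = 1437 kPa.

q_ult ≈ 1435 kPa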